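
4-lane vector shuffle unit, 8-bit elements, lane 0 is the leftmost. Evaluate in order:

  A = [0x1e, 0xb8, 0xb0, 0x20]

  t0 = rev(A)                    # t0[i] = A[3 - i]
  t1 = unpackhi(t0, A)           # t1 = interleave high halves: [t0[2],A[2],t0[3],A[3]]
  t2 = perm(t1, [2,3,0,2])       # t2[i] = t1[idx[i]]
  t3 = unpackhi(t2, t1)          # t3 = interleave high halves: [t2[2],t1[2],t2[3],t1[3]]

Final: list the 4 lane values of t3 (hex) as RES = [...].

→ t0 |20|b0|b8|1e|
→ t1 |b8|b0|1e|20|
→ t2 |1e|20|b8|1e|
→ t3 |b8|1e|1e|20|

RES = [ 0xb8  0x1e  0x1e  0x20 ]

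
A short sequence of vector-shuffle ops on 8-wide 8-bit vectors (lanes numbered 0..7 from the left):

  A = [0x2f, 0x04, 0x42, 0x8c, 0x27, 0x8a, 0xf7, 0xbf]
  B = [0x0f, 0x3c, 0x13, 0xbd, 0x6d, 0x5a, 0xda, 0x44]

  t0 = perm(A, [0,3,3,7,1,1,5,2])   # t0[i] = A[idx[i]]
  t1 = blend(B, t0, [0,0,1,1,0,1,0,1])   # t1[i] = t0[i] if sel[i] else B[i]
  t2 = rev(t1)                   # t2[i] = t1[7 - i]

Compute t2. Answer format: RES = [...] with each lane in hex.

t0 = [0x2f, 0x8c, 0x8c, 0xbf, 0x04, 0x04, 0x8a, 0x42]
t1 = [0x0f, 0x3c, 0x8c, 0xbf, 0x6d, 0x04, 0xda, 0x42]
t2 = [0x42, 0xda, 0x04, 0x6d, 0xbf, 0x8c, 0x3c, 0x0f]

RES = [0x42, 0xda, 0x04, 0x6d, 0xbf, 0x8c, 0x3c, 0x0f]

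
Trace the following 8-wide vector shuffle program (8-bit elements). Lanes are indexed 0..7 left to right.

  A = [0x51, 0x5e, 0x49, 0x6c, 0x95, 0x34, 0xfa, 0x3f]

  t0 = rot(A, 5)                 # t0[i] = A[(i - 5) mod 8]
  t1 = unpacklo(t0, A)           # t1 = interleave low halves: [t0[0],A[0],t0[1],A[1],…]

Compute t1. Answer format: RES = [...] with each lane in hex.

RES = [ 0x6c  0x51  0x95  0x5e  0x34  0x49  0xfa  0x6c ]

  t0: 6c 95 34 fa 3f 51 5e 49
  t1: 6c 51 95 5e 34 49 fa 6c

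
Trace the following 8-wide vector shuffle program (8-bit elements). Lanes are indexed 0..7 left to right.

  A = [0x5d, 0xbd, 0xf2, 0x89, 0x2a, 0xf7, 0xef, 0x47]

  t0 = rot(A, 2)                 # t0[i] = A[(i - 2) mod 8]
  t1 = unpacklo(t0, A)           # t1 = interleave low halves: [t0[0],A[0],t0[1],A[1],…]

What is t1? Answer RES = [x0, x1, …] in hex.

t0 = [0xef, 0x47, 0x5d, 0xbd, 0xf2, 0x89, 0x2a, 0xf7]
t1 = [0xef, 0x5d, 0x47, 0xbd, 0x5d, 0xf2, 0xbd, 0x89]

RES = [0xef, 0x5d, 0x47, 0xbd, 0x5d, 0xf2, 0xbd, 0x89]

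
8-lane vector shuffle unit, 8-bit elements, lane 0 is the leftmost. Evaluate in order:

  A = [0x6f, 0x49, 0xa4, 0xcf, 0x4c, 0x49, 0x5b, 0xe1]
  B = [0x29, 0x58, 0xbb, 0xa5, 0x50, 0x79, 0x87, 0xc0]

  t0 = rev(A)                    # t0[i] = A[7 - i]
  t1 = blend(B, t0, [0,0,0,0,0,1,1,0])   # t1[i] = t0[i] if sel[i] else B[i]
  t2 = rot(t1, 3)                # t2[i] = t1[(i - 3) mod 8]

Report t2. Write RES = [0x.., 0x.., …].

→ t0 |e1|5b|49|4c|cf|a4|49|6f|
→ t1 |29|58|bb|a5|50|a4|49|c0|
→ t2 |a4|49|c0|29|58|bb|a5|50|

RES = [ 0xa4  0x49  0xc0  0x29  0x58  0xbb  0xa5  0x50 ]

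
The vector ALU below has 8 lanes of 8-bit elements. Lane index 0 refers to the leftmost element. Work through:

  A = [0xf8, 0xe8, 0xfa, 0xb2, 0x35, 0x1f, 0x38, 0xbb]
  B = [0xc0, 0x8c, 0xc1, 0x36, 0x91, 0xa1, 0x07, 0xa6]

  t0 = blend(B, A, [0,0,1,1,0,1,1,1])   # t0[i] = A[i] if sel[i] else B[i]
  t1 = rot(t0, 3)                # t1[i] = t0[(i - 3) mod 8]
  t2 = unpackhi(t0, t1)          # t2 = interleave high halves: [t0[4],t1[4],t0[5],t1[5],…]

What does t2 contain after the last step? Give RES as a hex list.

RES = [0x91, 0x8c, 0x1f, 0xfa, 0x38, 0xb2, 0xbb, 0x91]

  t0: c0 8c fa b2 91 1f 38 bb
  t1: 1f 38 bb c0 8c fa b2 91
  t2: 91 8c 1f fa 38 b2 bb 91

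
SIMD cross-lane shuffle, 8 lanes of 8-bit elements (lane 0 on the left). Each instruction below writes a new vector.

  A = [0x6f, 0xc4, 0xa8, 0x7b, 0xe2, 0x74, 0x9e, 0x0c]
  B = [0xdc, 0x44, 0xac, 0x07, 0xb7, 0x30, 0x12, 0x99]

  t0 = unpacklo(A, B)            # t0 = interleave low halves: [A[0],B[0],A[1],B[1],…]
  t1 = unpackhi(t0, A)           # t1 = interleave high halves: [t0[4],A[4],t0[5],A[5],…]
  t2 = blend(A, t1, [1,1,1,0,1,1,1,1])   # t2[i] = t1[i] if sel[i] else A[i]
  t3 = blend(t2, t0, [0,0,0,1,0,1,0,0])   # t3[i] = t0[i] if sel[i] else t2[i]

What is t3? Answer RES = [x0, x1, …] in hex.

  t0: 6f dc c4 44 a8 ac 7b 07
  t1: a8 e2 ac 74 7b 9e 07 0c
  t2: a8 e2 ac 7b 7b 9e 07 0c
  t3: a8 e2 ac 44 7b ac 07 0c

RES = [ 0xa8  0xe2  0xac  0x44  0x7b  0xac  0x07  0x0c ]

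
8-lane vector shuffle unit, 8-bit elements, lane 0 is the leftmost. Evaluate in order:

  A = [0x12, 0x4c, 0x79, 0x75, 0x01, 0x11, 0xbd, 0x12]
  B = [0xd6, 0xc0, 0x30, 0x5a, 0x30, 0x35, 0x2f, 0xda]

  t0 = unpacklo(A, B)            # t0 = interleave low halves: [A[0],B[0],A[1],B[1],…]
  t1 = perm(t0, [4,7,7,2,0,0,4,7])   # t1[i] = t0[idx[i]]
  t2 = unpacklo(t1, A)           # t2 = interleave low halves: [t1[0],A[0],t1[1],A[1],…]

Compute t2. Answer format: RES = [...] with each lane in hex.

→ t0 |12|d6|4c|c0|79|30|75|5a|
→ t1 |79|5a|5a|4c|12|12|79|5a|
→ t2 |79|12|5a|4c|5a|79|4c|75|

RES = [ 0x79  0x12  0x5a  0x4c  0x5a  0x79  0x4c  0x75 ]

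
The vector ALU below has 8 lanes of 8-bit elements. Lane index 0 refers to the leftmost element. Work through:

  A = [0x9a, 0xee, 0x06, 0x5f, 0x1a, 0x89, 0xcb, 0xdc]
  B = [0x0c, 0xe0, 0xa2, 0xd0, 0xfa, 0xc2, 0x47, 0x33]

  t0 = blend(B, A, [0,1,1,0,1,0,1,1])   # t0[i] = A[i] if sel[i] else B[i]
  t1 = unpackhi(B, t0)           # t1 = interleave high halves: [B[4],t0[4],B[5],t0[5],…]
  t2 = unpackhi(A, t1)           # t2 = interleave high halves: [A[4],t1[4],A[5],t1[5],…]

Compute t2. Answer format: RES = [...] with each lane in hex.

RES = [0x1a, 0x47, 0x89, 0xcb, 0xcb, 0x33, 0xdc, 0xdc]

→ t0 |0c|ee|06|d0|1a|c2|cb|dc|
→ t1 |fa|1a|c2|c2|47|cb|33|dc|
→ t2 |1a|47|89|cb|cb|33|dc|dc|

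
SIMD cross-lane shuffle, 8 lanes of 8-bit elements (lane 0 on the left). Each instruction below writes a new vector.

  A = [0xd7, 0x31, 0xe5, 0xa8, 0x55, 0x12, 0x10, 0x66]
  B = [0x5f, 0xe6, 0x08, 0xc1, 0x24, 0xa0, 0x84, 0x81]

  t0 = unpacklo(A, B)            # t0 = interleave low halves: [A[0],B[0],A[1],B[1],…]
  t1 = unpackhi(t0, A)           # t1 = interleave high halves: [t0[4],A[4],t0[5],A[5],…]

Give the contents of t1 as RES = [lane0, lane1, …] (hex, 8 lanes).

RES = [ 0xe5  0x55  0x08  0x12  0xa8  0x10  0xc1  0x66 ]

t0 = [0xd7, 0x5f, 0x31, 0xe6, 0xe5, 0x08, 0xa8, 0xc1]
t1 = [0xe5, 0x55, 0x08, 0x12, 0xa8, 0x10, 0xc1, 0x66]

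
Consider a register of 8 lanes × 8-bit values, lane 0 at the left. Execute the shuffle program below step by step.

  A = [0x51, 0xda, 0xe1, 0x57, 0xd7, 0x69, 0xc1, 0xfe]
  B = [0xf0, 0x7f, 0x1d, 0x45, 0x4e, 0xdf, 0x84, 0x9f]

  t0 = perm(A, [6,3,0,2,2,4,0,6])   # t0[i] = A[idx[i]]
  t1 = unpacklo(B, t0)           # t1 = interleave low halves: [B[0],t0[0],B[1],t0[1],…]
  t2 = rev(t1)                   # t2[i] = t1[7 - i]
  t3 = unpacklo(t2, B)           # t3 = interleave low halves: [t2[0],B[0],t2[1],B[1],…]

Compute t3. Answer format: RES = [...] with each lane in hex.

RES = [0xe1, 0xf0, 0x45, 0x7f, 0x51, 0x1d, 0x1d, 0x45]

t0 = [0xc1, 0x57, 0x51, 0xe1, 0xe1, 0xd7, 0x51, 0xc1]
t1 = [0xf0, 0xc1, 0x7f, 0x57, 0x1d, 0x51, 0x45, 0xe1]
t2 = [0xe1, 0x45, 0x51, 0x1d, 0x57, 0x7f, 0xc1, 0xf0]
t3 = [0xe1, 0xf0, 0x45, 0x7f, 0x51, 0x1d, 0x1d, 0x45]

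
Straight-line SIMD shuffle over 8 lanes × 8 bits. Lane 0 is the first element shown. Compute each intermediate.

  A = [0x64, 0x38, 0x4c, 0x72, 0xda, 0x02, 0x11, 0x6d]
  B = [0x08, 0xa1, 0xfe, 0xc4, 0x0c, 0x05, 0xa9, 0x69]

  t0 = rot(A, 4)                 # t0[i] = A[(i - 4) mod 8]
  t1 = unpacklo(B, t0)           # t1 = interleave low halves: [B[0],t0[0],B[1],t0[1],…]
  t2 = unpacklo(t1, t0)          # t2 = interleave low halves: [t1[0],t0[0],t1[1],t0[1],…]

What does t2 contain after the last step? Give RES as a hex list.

→ t0 |da|02|11|6d|64|38|4c|72|
→ t1 |08|da|a1|02|fe|11|c4|6d|
→ t2 |08|da|da|02|a1|11|02|6d|

RES = [ 0x08  0xda  0xda  0x02  0xa1  0x11  0x02  0x6d ]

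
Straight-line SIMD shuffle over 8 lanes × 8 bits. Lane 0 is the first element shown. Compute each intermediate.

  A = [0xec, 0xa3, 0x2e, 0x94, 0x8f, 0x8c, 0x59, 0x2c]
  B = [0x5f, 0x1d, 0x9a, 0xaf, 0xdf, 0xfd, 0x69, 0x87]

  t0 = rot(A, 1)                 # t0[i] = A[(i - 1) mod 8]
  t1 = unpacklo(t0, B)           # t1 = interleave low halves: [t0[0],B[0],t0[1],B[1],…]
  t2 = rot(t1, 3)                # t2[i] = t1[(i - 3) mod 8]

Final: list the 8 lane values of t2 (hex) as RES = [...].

→ t0 |2c|ec|a3|2e|94|8f|8c|59|
→ t1 |2c|5f|ec|1d|a3|9a|2e|af|
→ t2 |9a|2e|af|2c|5f|ec|1d|a3|

RES = [ 0x9a  0x2e  0xaf  0x2c  0x5f  0xec  0x1d  0xa3 ]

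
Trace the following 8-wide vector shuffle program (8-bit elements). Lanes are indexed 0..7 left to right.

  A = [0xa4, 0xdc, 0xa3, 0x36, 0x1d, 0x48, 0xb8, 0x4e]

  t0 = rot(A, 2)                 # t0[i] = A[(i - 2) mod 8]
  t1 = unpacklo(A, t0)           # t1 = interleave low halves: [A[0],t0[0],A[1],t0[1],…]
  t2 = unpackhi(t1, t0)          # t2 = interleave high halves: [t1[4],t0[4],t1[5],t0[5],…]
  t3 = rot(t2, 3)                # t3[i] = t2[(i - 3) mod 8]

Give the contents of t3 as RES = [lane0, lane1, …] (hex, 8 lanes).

RES = [ 0x1d  0xdc  0x48  0xa3  0xa3  0xa4  0x36  0x36 ]

→ t0 |b8|4e|a4|dc|a3|36|1d|48|
→ t1 |a4|b8|dc|4e|a3|a4|36|dc|
→ t2 |a3|a3|a4|36|36|1d|dc|48|
→ t3 |1d|dc|48|a3|a3|a4|36|36|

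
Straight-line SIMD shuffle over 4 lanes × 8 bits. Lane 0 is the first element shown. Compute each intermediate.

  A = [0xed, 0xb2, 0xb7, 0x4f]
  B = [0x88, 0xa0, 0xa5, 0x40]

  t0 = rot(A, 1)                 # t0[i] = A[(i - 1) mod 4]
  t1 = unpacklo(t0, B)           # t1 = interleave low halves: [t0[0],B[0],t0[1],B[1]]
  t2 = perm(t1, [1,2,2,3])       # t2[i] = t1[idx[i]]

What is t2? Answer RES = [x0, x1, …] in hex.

t0 = [0x4f, 0xed, 0xb2, 0xb7]
t1 = [0x4f, 0x88, 0xed, 0xa0]
t2 = [0x88, 0xed, 0xed, 0xa0]

RES = [0x88, 0xed, 0xed, 0xa0]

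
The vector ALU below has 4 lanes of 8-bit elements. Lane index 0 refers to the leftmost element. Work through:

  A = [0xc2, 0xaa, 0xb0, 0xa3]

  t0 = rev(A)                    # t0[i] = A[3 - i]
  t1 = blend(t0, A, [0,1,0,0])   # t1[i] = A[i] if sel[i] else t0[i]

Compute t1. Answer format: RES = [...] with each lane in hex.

RES = [ 0xa3  0xaa  0xaa  0xc2 ]

  t0: a3 b0 aa c2
  t1: a3 aa aa c2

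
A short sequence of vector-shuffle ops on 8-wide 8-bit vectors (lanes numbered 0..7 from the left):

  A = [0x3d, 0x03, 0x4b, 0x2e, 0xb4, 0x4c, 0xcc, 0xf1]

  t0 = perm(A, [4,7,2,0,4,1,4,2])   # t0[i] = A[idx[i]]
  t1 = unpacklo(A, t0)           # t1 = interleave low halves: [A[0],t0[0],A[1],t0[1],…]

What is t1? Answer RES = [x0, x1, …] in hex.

  t0: b4 f1 4b 3d b4 03 b4 4b
  t1: 3d b4 03 f1 4b 4b 2e 3d

RES = [0x3d, 0xb4, 0x03, 0xf1, 0x4b, 0x4b, 0x2e, 0x3d]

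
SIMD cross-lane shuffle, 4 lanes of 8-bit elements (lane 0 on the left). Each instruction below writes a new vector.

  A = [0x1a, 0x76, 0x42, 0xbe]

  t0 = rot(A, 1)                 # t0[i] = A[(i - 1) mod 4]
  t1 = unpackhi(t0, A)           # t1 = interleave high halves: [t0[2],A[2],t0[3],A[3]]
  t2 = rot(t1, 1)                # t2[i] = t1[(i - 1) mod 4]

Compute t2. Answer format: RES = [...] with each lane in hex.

RES = [ 0xbe  0x76  0x42  0x42 ]

  t0: be 1a 76 42
  t1: 76 42 42 be
  t2: be 76 42 42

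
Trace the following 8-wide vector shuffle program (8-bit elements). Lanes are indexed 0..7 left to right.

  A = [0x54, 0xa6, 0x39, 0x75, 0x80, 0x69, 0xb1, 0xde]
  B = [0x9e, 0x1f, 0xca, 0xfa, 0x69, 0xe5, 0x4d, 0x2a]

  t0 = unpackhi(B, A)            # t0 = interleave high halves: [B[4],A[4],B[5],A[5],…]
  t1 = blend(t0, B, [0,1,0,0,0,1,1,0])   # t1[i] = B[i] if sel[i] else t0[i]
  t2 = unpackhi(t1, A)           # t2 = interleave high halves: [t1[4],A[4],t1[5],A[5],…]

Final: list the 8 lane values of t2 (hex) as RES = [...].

  t0: 69 80 e5 69 4d b1 2a de
  t1: 69 1f e5 69 4d e5 4d de
  t2: 4d 80 e5 69 4d b1 de de

RES = [ 0x4d  0x80  0xe5  0x69  0x4d  0xb1  0xde  0xde ]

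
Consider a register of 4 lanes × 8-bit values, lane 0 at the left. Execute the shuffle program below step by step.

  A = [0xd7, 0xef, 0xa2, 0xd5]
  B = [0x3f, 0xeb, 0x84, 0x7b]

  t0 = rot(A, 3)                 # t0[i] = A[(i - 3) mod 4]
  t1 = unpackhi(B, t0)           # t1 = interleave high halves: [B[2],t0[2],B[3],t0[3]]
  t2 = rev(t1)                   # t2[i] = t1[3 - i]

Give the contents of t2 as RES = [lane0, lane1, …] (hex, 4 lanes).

RES = [0xd7, 0x7b, 0xd5, 0x84]

  t0: ef a2 d5 d7
  t1: 84 d5 7b d7
  t2: d7 7b d5 84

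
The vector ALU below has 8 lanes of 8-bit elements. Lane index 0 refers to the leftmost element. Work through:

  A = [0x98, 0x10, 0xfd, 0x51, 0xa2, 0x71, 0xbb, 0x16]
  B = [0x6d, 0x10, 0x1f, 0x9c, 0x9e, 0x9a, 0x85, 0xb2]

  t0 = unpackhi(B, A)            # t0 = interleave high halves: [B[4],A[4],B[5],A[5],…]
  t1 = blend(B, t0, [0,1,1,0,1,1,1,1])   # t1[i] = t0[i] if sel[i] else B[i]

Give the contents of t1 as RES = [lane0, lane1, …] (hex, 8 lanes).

  t0: 9e a2 9a 71 85 bb b2 16
  t1: 6d a2 9a 9c 85 bb b2 16

RES = [0x6d, 0xa2, 0x9a, 0x9c, 0x85, 0xbb, 0xb2, 0x16]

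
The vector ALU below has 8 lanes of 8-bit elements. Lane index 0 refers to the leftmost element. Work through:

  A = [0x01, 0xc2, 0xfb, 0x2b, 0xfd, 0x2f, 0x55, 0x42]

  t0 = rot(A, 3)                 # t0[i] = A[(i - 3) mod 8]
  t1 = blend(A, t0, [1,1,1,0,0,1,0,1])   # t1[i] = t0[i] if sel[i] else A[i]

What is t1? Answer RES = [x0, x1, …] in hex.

t0 = [0x2f, 0x55, 0x42, 0x01, 0xc2, 0xfb, 0x2b, 0xfd]
t1 = [0x2f, 0x55, 0x42, 0x2b, 0xfd, 0xfb, 0x55, 0xfd]

RES = [0x2f, 0x55, 0x42, 0x2b, 0xfd, 0xfb, 0x55, 0xfd]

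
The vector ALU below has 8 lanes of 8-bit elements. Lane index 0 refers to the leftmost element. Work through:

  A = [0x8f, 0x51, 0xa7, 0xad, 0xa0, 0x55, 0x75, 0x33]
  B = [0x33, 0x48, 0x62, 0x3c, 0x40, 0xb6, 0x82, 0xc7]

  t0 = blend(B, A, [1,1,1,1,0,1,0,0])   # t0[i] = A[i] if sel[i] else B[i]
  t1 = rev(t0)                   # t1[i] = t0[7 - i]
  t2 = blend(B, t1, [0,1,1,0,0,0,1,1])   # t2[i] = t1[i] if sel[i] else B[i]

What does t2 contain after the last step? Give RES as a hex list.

  t0: 8f 51 a7 ad 40 55 82 c7
  t1: c7 82 55 40 ad a7 51 8f
  t2: 33 82 55 3c 40 b6 51 8f

RES = [0x33, 0x82, 0x55, 0x3c, 0x40, 0xb6, 0x51, 0x8f]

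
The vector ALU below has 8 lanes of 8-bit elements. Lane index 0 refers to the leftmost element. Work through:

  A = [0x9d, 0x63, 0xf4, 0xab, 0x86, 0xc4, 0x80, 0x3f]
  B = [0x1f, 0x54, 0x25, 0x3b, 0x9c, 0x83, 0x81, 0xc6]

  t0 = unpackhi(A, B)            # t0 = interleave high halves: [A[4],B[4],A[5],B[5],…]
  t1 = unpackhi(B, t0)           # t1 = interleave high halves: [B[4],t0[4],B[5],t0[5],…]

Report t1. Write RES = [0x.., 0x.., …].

RES = [ 0x9c  0x80  0x83  0x81  0x81  0x3f  0xc6  0xc6 ]

t0 = [0x86, 0x9c, 0xc4, 0x83, 0x80, 0x81, 0x3f, 0xc6]
t1 = [0x9c, 0x80, 0x83, 0x81, 0x81, 0x3f, 0xc6, 0xc6]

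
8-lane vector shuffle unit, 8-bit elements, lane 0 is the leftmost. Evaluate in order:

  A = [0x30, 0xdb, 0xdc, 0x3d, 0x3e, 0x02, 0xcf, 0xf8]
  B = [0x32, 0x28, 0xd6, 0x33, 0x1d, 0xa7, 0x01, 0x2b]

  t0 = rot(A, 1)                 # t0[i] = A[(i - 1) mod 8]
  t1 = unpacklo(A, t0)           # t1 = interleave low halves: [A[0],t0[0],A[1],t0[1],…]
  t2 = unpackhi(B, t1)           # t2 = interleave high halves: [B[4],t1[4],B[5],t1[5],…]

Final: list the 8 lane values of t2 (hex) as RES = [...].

  t0: f8 30 db dc 3d 3e 02 cf
  t1: 30 f8 db 30 dc db 3d dc
  t2: 1d dc a7 db 01 3d 2b dc

RES = [ 0x1d  0xdc  0xa7  0xdb  0x01  0x3d  0x2b  0xdc ]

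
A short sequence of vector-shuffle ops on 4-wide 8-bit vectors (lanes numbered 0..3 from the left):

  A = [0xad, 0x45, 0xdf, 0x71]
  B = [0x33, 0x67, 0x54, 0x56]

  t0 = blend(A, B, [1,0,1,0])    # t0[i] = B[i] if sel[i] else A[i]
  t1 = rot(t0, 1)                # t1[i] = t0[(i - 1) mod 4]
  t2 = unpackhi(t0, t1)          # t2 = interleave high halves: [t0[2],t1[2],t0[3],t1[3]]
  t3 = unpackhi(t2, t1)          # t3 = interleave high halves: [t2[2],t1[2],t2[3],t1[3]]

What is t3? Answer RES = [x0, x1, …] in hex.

→ t0 |33|45|54|71|
→ t1 |71|33|45|54|
→ t2 |54|45|71|54|
→ t3 |71|45|54|54|

RES = [0x71, 0x45, 0x54, 0x54]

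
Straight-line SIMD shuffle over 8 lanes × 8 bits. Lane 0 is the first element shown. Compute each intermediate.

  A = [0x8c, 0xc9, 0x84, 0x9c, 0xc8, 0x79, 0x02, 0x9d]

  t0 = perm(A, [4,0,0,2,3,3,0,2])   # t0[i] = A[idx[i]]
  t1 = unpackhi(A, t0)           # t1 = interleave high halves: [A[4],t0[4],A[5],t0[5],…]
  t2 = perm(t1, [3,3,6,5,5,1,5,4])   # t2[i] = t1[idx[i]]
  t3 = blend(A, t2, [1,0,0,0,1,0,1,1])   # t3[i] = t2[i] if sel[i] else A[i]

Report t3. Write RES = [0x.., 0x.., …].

t0 = [0xc8, 0x8c, 0x8c, 0x84, 0x9c, 0x9c, 0x8c, 0x84]
t1 = [0xc8, 0x9c, 0x79, 0x9c, 0x02, 0x8c, 0x9d, 0x84]
t2 = [0x9c, 0x9c, 0x9d, 0x8c, 0x8c, 0x9c, 0x8c, 0x02]
t3 = [0x9c, 0xc9, 0x84, 0x9c, 0x8c, 0x79, 0x8c, 0x02]

RES = [0x9c, 0xc9, 0x84, 0x9c, 0x8c, 0x79, 0x8c, 0x02]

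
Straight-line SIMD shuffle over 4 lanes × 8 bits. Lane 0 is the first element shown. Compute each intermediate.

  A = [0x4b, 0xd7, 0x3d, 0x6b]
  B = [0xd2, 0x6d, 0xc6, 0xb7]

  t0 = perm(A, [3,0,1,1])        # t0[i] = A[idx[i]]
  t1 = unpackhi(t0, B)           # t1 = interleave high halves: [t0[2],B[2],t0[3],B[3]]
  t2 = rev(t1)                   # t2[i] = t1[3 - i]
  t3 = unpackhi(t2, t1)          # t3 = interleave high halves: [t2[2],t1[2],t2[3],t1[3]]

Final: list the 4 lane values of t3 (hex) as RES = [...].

RES = [0xc6, 0xd7, 0xd7, 0xb7]

t0 = [0x6b, 0x4b, 0xd7, 0xd7]
t1 = [0xd7, 0xc6, 0xd7, 0xb7]
t2 = [0xb7, 0xd7, 0xc6, 0xd7]
t3 = [0xc6, 0xd7, 0xd7, 0xb7]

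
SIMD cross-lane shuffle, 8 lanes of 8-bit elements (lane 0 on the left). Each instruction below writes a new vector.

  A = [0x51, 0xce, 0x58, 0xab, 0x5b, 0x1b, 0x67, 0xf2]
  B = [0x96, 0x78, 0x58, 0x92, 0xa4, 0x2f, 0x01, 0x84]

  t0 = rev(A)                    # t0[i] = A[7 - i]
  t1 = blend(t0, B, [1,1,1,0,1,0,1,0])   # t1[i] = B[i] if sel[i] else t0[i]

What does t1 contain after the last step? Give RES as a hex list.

→ t0 |f2|67|1b|5b|ab|58|ce|51|
→ t1 |96|78|58|5b|a4|58|01|51|

RES = [ 0x96  0x78  0x58  0x5b  0xa4  0x58  0x01  0x51 ]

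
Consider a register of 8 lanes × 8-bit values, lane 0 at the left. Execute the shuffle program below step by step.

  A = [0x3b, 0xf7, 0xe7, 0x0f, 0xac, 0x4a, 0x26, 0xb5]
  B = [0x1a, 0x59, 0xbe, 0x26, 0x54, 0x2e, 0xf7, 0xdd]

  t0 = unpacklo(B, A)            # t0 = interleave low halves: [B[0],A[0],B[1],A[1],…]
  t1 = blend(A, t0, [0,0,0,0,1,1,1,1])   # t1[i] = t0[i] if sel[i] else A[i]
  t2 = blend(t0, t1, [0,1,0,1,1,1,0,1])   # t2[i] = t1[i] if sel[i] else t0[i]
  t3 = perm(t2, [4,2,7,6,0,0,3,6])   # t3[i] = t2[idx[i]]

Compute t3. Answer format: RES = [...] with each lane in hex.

RES = [ 0xbe  0x59  0x0f  0x26  0x1a  0x1a  0x0f  0x26 ]

t0 = [0x1a, 0x3b, 0x59, 0xf7, 0xbe, 0xe7, 0x26, 0x0f]
t1 = [0x3b, 0xf7, 0xe7, 0x0f, 0xbe, 0xe7, 0x26, 0x0f]
t2 = [0x1a, 0xf7, 0x59, 0x0f, 0xbe, 0xe7, 0x26, 0x0f]
t3 = [0xbe, 0x59, 0x0f, 0x26, 0x1a, 0x1a, 0x0f, 0x26]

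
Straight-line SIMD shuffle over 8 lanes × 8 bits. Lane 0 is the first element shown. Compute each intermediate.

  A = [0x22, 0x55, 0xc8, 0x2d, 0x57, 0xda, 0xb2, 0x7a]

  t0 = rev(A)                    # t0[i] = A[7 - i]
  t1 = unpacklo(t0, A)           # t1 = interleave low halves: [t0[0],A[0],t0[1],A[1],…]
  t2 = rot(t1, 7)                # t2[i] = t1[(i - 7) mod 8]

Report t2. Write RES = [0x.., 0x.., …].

RES = [ 0x22  0xb2  0x55  0xda  0xc8  0x57  0x2d  0x7a ]

  t0: 7a b2 da 57 2d c8 55 22
  t1: 7a 22 b2 55 da c8 57 2d
  t2: 22 b2 55 da c8 57 2d 7a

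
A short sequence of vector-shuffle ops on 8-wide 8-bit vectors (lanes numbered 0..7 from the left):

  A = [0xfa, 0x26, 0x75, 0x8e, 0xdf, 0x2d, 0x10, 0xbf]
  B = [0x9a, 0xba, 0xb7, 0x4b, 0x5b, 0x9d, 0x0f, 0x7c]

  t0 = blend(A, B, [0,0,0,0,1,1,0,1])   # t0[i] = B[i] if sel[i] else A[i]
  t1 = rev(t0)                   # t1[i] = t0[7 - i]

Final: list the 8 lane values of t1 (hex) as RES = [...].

  t0: fa 26 75 8e 5b 9d 10 7c
  t1: 7c 10 9d 5b 8e 75 26 fa

RES = [0x7c, 0x10, 0x9d, 0x5b, 0x8e, 0x75, 0x26, 0xfa]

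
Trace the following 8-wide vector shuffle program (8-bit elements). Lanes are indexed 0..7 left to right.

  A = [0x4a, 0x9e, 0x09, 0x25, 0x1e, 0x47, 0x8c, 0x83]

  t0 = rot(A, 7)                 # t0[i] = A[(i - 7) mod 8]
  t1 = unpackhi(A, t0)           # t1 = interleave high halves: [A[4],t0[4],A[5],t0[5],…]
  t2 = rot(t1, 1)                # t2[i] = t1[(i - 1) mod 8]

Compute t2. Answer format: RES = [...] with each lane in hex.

  t0: 9e 09 25 1e 47 8c 83 4a
  t1: 1e 47 47 8c 8c 83 83 4a
  t2: 4a 1e 47 47 8c 8c 83 83

RES = [ 0x4a  0x1e  0x47  0x47  0x8c  0x8c  0x83  0x83 ]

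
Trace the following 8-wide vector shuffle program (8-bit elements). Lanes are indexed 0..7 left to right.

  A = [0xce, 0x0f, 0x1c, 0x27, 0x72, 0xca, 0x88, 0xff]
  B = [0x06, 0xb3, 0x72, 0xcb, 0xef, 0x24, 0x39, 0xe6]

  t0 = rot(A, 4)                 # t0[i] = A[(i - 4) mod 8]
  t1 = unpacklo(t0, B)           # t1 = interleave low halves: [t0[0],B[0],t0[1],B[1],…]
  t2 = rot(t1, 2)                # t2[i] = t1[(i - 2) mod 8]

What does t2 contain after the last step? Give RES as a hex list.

RES = [0xff, 0xcb, 0x72, 0x06, 0xca, 0xb3, 0x88, 0x72]

  t0: 72 ca 88 ff ce 0f 1c 27
  t1: 72 06 ca b3 88 72 ff cb
  t2: ff cb 72 06 ca b3 88 72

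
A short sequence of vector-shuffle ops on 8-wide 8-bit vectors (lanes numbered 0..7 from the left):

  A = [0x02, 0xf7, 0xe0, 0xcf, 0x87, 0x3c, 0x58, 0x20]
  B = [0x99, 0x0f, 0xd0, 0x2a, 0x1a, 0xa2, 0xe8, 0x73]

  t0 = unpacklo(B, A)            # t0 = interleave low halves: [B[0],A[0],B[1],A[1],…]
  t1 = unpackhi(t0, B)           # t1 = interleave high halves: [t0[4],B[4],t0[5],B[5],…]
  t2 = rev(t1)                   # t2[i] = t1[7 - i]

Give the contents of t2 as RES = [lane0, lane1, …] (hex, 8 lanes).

RES = [ 0x73  0xcf  0xe8  0x2a  0xa2  0xe0  0x1a  0xd0 ]

  t0: 99 02 0f f7 d0 e0 2a cf
  t1: d0 1a e0 a2 2a e8 cf 73
  t2: 73 cf e8 2a a2 e0 1a d0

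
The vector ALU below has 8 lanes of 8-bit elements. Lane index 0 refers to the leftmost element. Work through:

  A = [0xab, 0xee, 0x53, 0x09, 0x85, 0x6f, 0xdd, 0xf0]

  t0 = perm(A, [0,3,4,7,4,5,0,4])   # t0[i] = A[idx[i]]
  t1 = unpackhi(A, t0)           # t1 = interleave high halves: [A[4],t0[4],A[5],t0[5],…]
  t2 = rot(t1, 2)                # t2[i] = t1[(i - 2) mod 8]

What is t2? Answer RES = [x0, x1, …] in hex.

→ t0 |ab|09|85|f0|85|6f|ab|85|
→ t1 |85|85|6f|6f|dd|ab|f0|85|
→ t2 |f0|85|85|85|6f|6f|dd|ab|

RES = [0xf0, 0x85, 0x85, 0x85, 0x6f, 0x6f, 0xdd, 0xab]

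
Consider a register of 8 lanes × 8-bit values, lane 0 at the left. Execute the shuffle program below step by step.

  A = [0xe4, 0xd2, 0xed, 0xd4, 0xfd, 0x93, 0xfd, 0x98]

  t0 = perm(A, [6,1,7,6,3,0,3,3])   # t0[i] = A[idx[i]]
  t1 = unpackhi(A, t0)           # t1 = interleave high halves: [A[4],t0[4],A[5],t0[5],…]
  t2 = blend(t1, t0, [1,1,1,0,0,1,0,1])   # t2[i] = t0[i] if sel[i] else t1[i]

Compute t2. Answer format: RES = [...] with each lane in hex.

t0 = [0xfd, 0xd2, 0x98, 0xfd, 0xd4, 0xe4, 0xd4, 0xd4]
t1 = [0xfd, 0xd4, 0x93, 0xe4, 0xfd, 0xd4, 0x98, 0xd4]
t2 = [0xfd, 0xd2, 0x98, 0xe4, 0xfd, 0xe4, 0x98, 0xd4]

RES = [0xfd, 0xd2, 0x98, 0xe4, 0xfd, 0xe4, 0x98, 0xd4]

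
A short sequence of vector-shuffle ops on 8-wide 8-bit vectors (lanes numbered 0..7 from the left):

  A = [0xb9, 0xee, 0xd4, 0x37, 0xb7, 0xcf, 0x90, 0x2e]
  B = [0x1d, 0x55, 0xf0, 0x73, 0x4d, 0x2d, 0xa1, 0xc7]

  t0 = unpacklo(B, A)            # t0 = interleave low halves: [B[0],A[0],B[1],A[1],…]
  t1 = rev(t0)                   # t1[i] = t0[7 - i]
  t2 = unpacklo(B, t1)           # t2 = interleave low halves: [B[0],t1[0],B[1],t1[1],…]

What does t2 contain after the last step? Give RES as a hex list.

  t0: 1d b9 55 ee f0 d4 73 37
  t1: 37 73 d4 f0 ee 55 b9 1d
  t2: 1d 37 55 73 f0 d4 73 f0

RES = [ 0x1d  0x37  0x55  0x73  0xf0  0xd4  0x73  0xf0 ]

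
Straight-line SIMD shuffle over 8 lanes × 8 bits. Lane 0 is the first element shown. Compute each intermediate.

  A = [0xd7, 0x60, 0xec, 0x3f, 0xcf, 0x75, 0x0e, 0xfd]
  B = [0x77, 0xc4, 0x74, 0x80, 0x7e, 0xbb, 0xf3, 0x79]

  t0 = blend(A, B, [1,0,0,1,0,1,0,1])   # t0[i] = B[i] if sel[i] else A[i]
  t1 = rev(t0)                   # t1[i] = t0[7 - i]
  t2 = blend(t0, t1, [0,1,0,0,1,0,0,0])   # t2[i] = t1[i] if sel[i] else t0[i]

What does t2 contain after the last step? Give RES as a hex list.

→ t0 |77|60|ec|80|cf|bb|0e|79|
→ t1 |79|0e|bb|cf|80|ec|60|77|
→ t2 |77|0e|ec|80|80|bb|0e|79|

RES = [0x77, 0x0e, 0xec, 0x80, 0x80, 0xbb, 0x0e, 0x79]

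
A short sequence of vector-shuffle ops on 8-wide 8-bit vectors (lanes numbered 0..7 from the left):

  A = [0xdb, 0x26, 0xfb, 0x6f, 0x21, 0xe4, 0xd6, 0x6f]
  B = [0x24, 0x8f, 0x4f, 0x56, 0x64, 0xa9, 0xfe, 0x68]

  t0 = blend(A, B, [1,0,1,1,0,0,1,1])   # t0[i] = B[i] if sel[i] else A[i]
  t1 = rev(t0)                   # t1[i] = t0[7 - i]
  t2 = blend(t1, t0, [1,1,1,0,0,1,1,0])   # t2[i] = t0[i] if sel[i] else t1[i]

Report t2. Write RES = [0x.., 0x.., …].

→ t0 |24|26|4f|56|21|e4|fe|68|
→ t1 |68|fe|e4|21|56|4f|26|24|
→ t2 |24|26|4f|21|56|e4|fe|24|

RES = [ 0x24  0x26  0x4f  0x21  0x56  0xe4  0xfe  0x24 ]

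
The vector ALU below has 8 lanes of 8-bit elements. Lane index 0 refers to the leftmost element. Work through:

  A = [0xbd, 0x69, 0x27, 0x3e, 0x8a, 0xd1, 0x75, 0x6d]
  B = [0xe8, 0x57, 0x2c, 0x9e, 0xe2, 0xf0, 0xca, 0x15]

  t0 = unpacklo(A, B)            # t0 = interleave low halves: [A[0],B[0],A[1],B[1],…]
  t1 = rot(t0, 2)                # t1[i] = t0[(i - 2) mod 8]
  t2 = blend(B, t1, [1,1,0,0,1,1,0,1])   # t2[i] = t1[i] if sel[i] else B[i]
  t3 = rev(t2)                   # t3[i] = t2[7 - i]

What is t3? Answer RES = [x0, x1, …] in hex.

t0 = [0xbd, 0xe8, 0x69, 0x57, 0x27, 0x2c, 0x3e, 0x9e]
t1 = [0x3e, 0x9e, 0xbd, 0xe8, 0x69, 0x57, 0x27, 0x2c]
t2 = [0x3e, 0x9e, 0x2c, 0x9e, 0x69, 0x57, 0xca, 0x2c]
t3 = [0x2c, 0xca, 0x57, 0x69, 0x9e, 0x2c, 0x9e, 0x3e]

RES = [0x2c, 0xca, 0x57, 0x69, 0x9e, 0x2c, 0x9e, 0x3e]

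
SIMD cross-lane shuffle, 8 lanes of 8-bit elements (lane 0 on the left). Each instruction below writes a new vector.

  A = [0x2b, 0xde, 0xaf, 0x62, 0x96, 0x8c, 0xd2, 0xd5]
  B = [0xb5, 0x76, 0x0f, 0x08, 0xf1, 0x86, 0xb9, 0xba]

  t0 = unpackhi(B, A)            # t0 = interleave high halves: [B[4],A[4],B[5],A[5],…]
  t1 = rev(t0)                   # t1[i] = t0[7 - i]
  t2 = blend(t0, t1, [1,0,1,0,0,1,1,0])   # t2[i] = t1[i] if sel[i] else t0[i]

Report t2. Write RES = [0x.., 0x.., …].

RES = [0xd5, 0x96, 0xd2, 0x8c, 0xb9, 0x86, 0x96, 0xd5]

  t0: f1 96 86 8c b9 d2 ba d5
  t1: d5 ba d2 b9 8c 86 96 f1
  t2: d5 96 d2 8c b9 86 96 d5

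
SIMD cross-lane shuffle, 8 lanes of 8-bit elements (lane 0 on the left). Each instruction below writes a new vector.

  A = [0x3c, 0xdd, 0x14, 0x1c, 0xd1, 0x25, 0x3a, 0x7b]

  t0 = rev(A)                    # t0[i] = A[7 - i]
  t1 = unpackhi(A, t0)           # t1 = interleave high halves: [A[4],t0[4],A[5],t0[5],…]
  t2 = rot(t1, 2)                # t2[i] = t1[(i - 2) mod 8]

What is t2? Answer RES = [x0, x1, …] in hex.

→ t0 |7b|3a|25|d1|1c|14|dd|3c|
→ t1 |d1|1c|25|14|3a|dd|7b|3c|
→ t2 |7b|3c|d1|1c|25|14|3a|dd|

RES = [ 0x7b  0x3c  0xd1  0x1c  0x25  0x14  0x3a  0xdd ]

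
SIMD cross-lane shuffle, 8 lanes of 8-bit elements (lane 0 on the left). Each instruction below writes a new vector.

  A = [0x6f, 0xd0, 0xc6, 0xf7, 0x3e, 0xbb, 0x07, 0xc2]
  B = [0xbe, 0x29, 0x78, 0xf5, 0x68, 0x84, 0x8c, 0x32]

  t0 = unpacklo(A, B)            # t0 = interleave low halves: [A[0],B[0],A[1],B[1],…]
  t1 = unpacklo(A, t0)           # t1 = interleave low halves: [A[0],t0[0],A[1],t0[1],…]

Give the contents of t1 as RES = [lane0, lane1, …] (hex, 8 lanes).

RES = [0x6f, 0x6f, 0xd0, 0xbe, 0xc6, 0xd0, 0xf7, 0x29]

→ t0 |6f|be|d0|29|c6|78|f7|f5|
→ t1 |6f|6f|d0|be|c6|d0|f7|29|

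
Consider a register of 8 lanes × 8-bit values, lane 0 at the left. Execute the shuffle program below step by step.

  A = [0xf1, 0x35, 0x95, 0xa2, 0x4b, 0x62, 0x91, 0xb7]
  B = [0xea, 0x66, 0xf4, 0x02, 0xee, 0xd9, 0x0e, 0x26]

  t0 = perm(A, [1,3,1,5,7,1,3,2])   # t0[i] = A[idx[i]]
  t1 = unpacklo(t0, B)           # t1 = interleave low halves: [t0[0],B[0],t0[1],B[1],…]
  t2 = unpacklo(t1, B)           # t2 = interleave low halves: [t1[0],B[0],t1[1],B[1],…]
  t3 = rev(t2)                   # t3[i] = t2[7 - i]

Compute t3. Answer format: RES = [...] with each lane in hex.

→ t0 |35|a2|35|62|b7|35|a2|95|
→ t1 |35|ea|a2|66|35|f4|62|02|
→ t2 |35|ea|ea|66|a2|f4|66|02|
→ t3 |02|66|f4|a2|66|ea|ea|35|

RES = [0x02, 0x66, 0xf4, 0xa2, 0x66, 0xea, 0xea, 0x35]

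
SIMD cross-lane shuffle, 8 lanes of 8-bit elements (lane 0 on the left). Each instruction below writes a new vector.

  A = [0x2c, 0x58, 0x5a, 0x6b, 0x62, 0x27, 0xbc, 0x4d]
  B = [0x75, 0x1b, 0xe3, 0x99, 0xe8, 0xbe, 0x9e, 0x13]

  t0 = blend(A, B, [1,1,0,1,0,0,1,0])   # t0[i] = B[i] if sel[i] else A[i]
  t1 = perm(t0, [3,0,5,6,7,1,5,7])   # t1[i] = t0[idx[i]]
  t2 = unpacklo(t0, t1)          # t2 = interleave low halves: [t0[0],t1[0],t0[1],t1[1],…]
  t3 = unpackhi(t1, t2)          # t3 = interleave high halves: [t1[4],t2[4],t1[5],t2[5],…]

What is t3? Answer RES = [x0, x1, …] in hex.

  t0: 75 1b 5a 99 62 27 9e 4d
  t1: 99 75 27 9e 4d 1b 27 4d
  t2: 75 99 1b 75 5a 27 99 9e
  t3: 4d 5a 1b 27 27 99 4d 9e

RES = [ 0x4d  0x5a  0x1b  0x27  0x27  0x99  0x4d  0x9e ]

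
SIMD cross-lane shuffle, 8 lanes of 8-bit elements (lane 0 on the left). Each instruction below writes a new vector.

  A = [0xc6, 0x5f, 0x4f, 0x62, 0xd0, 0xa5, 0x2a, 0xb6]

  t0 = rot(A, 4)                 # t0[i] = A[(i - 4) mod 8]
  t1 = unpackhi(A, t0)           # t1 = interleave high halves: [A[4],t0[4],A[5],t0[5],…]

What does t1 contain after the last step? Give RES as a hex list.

RES = [0xd0, 0xc6, 0xa5, 0x5f, 0x2a, 0x4f, 0xb6, 0x62]

  t0: d0 a5 2a b6 c6 5f 4f 62
  t1: d0 c6 a5 5f 2a 4f b6 62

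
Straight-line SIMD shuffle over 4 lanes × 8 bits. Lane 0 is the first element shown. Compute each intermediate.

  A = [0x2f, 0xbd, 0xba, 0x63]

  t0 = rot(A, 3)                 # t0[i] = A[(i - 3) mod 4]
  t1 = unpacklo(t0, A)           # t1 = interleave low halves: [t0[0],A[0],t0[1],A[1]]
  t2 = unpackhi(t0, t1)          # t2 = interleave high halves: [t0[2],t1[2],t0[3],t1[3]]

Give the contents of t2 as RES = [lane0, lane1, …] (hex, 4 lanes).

RES = [ 0x63  0xba  0x2f  0xbd ]

  t0: bd ba 63 2f
  t1: bd 2f ba bd
  t2: 63 ba 2f bd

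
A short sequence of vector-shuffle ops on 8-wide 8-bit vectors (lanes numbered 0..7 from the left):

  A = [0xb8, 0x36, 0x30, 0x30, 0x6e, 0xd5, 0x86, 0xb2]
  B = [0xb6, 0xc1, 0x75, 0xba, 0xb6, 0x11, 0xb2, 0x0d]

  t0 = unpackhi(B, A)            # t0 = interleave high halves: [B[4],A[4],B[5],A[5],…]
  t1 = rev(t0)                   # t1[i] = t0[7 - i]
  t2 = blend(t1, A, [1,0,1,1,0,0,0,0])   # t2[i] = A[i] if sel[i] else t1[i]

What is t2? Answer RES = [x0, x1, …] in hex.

RES = [0xb8, 0x0d, 0x30, 0x30, 0xd5, 0x11, 0x6e, 0xb6]

t0 = [0xb6, 0x6e, 0x11, 0xd5, 0xb2, 0x86, 0x0d, 0xb2]
t1 = [0xb2, 0x0d, 0x86, 0xb2, 0xd5, 0x11, 0x6e, 0xb6]
t2 = [0xb8, 0x0d, 0x30, 0x30, 0xd5, 0x11, 0x6e, 0xb6]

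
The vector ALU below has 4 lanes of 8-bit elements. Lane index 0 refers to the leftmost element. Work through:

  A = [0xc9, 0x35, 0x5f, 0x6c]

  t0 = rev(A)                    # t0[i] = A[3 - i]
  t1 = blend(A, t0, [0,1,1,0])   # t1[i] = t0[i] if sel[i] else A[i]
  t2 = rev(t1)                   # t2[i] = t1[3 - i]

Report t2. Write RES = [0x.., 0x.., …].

→ t0 |6c|5f|35|c9|
→ t1 |c9|5f|35|6c|
→ t2 |6c|35|5f|c9|

RES = [ 0x6c  0x35  0x5f  0xc9 ]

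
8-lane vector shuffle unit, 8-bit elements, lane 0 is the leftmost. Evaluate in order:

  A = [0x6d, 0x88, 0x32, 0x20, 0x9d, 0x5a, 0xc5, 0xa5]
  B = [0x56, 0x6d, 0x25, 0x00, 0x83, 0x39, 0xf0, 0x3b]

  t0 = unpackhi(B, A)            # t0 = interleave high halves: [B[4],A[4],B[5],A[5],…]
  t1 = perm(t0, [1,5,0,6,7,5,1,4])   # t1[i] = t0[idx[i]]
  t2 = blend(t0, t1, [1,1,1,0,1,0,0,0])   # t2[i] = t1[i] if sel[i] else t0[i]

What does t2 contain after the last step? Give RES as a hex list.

RES = [0x9d, 0xc5, 0x83, 0x5a, 0xa5, 0xc5, 0x3b, 0xa5]

  t0: 83 9d 39 5a f0 c5 3b a5
  t1: 9d c5 83 3b a5 c5 9d f0
  t2: 9d c5 83 5a a5 c5 3b a5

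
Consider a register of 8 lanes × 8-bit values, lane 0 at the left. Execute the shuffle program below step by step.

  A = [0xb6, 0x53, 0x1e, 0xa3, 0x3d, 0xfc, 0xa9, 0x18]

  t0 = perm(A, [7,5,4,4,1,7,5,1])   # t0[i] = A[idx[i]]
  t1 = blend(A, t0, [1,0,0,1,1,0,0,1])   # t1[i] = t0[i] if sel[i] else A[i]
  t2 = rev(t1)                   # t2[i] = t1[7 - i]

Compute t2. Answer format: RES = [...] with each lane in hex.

RES = [0x53, 0xa9, 0xfc, 0x53, 0x3d, 0x1e, 0x53, 0x18]

  t0: 18 fc 3d 3d 53 18 fc 53
  t1: 18 53 1e 3d 53 fc a9 53
  t2: 53 a9 fc 53 3d 1e 53 18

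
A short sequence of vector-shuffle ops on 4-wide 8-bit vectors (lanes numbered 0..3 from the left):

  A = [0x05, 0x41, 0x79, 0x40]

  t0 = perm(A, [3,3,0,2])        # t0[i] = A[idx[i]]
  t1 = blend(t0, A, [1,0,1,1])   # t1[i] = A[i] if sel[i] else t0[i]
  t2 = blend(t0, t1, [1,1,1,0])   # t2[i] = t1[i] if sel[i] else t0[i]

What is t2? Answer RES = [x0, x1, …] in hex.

RES = [0x05, 0x40, 0x79, 0x79]

t0 = [0x40, 0x40, 0x05, 0x79]
t1 = [0x05, 0x40, 0x79, 0x40]
t2 = [0x05, 0x40, 0x79, 0x79]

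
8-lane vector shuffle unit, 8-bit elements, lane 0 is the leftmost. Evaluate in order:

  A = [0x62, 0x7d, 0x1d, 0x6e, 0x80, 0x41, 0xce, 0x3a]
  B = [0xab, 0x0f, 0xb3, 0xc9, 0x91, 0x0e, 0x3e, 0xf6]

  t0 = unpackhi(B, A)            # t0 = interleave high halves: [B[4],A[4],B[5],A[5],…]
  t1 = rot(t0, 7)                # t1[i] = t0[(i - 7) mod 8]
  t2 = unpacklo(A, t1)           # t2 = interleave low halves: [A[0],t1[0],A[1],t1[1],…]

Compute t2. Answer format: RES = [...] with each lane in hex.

RES = [0x62, 0x80, 0x7d, 0x0e, 0x1d, 0x41, 0x6e, 0x3e]

t0 = [0x91, 0x80, 0x0e, 0x41, 0x3e, 0xce, 0xf6, 0x3a]
t1 = [0x80, 0x0e, 0x41, 0x3e, 0xce, 0xf6, 0x3a, 0x91]
t2 = [0x62, 0x80, 0x7d, 0x0e, 0x1d, 0x41, 0x6e, 0x3e]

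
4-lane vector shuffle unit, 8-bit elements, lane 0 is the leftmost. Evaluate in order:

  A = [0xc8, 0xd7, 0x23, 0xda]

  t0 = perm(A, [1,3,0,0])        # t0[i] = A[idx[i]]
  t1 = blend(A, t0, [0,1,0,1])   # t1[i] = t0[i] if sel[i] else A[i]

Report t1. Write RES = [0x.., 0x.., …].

→ t0 |d7|da|c8|c8|
→ t1 |c8|da|23|c8|

RES = [ 0xc8  0xda  0x23  0xc8 ]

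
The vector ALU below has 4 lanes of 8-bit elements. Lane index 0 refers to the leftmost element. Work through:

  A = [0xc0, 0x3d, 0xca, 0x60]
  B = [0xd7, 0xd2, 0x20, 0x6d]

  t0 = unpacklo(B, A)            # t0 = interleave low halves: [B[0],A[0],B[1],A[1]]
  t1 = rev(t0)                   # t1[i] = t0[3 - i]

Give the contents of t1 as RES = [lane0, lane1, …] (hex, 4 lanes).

→ t0 |d7|c0|d2|3d|
→ t1 |3d|d2|c0|d7|

RES = [0x3d, 0xd2, 0xc0, 0xd7]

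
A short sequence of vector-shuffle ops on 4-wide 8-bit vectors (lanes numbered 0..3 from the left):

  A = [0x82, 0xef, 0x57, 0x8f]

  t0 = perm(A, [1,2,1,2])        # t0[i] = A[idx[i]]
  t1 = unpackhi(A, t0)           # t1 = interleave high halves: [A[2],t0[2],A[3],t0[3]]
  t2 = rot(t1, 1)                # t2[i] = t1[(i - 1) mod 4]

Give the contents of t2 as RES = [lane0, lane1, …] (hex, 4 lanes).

→ t0 |ef|57|ef|57|
→ t1 |57|ef|8f|57|
→ t2 |57|57|ef|8f|

RES = [0x57, 0x57, 0xef, 0x8f]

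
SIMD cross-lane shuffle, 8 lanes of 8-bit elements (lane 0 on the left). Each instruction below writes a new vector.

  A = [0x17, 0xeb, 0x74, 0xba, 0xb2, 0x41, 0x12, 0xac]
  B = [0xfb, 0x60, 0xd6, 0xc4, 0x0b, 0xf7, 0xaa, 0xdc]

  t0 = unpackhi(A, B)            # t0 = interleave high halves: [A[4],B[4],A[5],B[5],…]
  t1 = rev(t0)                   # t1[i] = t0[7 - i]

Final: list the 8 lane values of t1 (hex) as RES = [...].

RES = [ 0xdc  0xac  0xaa  0x12  0xf7  0x41  0x0b  0xb2 ]

  t0: b2 0b 41 f7 12 aa ac dc
  t1: dc ac aa 12 f7 41 0b b2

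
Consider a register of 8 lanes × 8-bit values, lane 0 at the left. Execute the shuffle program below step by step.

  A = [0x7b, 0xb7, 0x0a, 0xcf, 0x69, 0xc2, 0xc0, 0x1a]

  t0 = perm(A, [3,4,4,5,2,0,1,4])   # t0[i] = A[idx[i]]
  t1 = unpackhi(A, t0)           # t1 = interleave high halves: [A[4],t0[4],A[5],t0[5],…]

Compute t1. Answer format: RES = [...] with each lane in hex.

RES = [0x69, 0x0a, 0xc2, 0x7b, 0xc0, 0xb7, 0x1a, 0x69]

t0 = [0xcf, 0x69, 0x69, 0xc2, 0x0a, 0x7b, 0xb7, 0x69]
t1 = [0x69, 0x0a, 0xc2, 0x7b, 0xc0, 0xb7, 0x1a, 0x69]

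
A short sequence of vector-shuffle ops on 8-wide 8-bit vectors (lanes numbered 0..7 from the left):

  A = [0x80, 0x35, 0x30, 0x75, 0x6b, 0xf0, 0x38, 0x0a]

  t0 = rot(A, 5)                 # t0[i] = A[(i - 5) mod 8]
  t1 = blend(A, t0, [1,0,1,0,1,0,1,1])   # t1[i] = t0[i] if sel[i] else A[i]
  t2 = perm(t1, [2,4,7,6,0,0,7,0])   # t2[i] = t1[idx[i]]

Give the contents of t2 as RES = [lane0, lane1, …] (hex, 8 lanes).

t0 = [0x75, 0x6b, 0xf0, 0x38, 0x0a, 0x80, 0x35, 0x30]
t1 = [0x75, 0x35, 0xf0, 0x75, 0x0a, 0xf0, 0x35, 0x30]
t2 = [0xf0, 0x0a, 0x30, 0x35, 0x75, 0x75, 0x30, 0x75]

RES = [ 0xf0  0x0a  0x30  0x35  0x75  0x75  0x30  0x75 ]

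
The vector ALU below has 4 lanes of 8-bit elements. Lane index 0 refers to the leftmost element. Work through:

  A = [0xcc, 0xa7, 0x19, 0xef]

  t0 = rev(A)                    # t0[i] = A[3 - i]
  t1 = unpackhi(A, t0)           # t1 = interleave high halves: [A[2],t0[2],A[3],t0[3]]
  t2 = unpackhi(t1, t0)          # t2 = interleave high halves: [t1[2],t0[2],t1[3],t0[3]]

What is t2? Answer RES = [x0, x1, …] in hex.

RES = [0xef, 0xa7, 0xcc, 0xcc]

t0 = [0xef, 0x19, 0xa7, 0xcc]
t1 = [0x19, 0xa7, 0xef, 0xcc]
t2 = [0xef, 0xa7, 0xcc, 0xcc]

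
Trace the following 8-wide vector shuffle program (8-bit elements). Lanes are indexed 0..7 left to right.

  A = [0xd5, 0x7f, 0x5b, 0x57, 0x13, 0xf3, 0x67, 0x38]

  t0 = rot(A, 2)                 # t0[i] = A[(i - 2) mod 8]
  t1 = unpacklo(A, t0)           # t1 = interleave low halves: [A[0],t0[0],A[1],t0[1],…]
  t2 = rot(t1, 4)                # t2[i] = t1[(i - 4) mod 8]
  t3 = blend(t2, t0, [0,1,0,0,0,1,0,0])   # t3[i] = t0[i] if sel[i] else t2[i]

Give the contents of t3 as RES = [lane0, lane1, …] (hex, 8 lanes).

RES = [0x5b, 0x38, 0x57, 0x7f, 0xd5, 0x57, 0x7f, 0x38]

→ t0 |67|38|d5|7f|5b|57|13|f3|
→ t1 |d5|67|7f|38|5b|d5|57|7f|
→ t2 |5b|d5|57|7f|d5|67|7f|38|
→ t3 |5b|38|57|7f|d5|57|7f|38|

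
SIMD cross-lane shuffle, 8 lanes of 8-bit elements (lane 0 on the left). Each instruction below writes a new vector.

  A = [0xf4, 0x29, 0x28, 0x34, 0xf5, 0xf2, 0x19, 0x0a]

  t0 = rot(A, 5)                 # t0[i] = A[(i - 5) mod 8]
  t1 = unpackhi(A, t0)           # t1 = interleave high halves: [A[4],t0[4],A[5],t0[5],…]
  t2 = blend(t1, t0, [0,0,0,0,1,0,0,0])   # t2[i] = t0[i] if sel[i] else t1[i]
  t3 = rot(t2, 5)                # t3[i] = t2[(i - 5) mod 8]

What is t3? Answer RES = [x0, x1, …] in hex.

RES = [0xf4, 0x0a, 0x29, 0x0a, 0x28, 0xf5, 0x0a, 0xf2]

→ t0 |34|f5|f2|19|0a|f4|29|28|
→ t1 |f5|0a|f2|f4|19|29|0a|28|
→ t2 |f5|0a|f2|f4|0a|29|0a|28|
→ t3 |f4|0a|29|0a|28|f5|0a|f2|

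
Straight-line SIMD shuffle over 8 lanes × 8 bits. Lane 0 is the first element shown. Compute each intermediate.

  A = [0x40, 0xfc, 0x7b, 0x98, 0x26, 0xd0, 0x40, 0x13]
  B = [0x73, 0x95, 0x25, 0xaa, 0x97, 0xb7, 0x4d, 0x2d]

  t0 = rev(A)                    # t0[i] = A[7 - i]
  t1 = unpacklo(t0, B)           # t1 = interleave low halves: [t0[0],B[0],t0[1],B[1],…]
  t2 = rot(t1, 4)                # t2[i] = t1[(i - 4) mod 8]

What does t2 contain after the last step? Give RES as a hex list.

  t0: 13 40 d0 26 98 7b fc 40
  t1: 13 73 40 95 d0 25 26 aa
  t2: d0 25 26 aa 13 73 40 95

RES = [ 0xd0  0x25  0x26  0xaa  0x13  0x73  0x40  0x95 ]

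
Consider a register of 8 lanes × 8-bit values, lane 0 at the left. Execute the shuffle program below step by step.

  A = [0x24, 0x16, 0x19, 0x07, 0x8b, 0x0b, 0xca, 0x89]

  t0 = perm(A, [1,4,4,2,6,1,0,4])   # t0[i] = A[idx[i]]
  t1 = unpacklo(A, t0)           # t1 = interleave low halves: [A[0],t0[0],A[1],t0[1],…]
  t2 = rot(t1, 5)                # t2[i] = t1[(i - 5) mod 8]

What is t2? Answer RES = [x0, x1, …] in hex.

t0 = [0x16, 0x8b, 0x8b, 0x19, 0xca, 0x16, 0x24, 0x8b]
t1 = [0x24, 0x16, 0x16, 0x8b, 0x19, 0x8b, 0x07, 0x19]
t2 = [0x8b, 0x19, 0x8b, 0x07, 0x19, 0x24, 0x16, 0x16]

RES = [ 0x8b  0x19  0x8b  0x07  0x19  0x24  0x16  0x16 ]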